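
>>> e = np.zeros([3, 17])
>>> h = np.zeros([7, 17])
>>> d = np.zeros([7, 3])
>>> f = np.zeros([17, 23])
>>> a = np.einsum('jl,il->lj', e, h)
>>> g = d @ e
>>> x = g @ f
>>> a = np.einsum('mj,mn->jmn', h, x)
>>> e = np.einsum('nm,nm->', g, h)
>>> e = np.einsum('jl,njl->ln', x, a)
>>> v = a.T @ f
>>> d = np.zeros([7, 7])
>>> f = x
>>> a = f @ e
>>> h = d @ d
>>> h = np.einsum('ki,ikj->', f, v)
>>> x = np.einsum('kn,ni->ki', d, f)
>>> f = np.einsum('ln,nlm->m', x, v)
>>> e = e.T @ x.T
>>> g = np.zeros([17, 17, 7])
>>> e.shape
(17, 7)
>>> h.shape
()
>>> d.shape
(7, 7)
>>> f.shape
(23,)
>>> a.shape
(7, 17)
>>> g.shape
(17, 17, 7)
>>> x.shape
(7, 23)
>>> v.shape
(23, 7, 23)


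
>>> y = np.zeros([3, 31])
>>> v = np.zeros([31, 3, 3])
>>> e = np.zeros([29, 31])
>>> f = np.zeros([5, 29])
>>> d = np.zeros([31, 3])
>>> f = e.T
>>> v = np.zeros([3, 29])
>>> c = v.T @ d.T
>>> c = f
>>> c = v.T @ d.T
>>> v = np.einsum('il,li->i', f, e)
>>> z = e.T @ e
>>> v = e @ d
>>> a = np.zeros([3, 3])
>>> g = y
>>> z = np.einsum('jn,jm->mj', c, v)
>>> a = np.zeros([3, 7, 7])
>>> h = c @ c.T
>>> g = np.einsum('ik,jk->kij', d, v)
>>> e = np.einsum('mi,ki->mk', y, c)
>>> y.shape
(3, 31)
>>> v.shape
(29, 3)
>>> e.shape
(3, 29)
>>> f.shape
(31, 29)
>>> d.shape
(31, 3)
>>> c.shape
(29, 31)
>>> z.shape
(3, 29)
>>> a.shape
(3, 7, 7)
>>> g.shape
(3, 31, 29)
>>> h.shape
(29, 29)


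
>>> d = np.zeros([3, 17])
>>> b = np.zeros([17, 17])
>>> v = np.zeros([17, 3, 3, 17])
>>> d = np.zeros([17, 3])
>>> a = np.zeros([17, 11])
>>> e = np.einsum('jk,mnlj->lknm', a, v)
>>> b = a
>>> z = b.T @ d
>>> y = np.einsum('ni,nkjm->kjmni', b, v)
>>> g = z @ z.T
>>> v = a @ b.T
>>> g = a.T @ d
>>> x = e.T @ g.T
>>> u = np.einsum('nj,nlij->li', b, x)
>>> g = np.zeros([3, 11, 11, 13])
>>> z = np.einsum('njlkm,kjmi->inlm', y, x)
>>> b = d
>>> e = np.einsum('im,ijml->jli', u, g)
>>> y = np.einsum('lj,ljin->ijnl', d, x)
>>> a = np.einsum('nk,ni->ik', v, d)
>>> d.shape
(17, 3)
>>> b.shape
(17, 3)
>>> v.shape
(17, 17)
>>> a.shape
(3, 17)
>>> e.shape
(11, 13, 3)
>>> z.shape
(11, 3, 17, 11)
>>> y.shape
(11, 3, 11, 17)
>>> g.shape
(3, 11, 11, 13)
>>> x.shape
(17, 3, 11, 11)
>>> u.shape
(3, 11)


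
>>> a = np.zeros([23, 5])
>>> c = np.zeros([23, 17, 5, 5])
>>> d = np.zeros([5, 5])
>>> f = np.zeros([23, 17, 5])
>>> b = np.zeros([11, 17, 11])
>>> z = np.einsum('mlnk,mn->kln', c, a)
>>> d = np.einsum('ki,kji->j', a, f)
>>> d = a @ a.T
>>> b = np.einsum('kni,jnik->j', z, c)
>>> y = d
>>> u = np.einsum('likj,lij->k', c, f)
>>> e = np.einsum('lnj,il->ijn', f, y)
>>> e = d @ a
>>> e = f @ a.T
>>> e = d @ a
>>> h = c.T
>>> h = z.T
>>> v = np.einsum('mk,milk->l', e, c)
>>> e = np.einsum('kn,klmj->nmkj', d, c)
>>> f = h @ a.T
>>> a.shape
(23, 5)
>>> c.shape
(23, 17, 5, 5)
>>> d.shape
(23, 23)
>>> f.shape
(5, 17, 23)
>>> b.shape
(23,)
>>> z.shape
(5, 17, 5)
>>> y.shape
(23, 23)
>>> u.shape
(5,)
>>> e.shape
(23, 5, 23, 5)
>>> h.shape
(5, 17, 5)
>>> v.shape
(5,)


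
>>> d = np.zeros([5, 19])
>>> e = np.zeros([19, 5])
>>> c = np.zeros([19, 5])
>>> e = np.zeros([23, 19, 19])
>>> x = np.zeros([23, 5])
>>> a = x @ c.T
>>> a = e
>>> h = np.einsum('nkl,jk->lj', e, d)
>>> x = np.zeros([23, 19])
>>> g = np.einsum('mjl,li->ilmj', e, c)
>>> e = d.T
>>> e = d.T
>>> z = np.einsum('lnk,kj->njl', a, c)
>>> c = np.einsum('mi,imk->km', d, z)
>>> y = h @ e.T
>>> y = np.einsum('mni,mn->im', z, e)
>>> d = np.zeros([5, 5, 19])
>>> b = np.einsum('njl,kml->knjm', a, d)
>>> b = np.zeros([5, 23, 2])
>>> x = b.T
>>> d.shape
(5, 5, 19)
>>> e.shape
(19, 5)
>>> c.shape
(23, 5)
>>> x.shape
(2, 23, 5)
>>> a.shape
(23, 19, 19)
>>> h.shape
(19, 5)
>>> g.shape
(5, 19, 23, 19)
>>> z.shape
(19, 5, 23)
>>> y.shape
(23, 19)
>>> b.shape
(5, 23, 2)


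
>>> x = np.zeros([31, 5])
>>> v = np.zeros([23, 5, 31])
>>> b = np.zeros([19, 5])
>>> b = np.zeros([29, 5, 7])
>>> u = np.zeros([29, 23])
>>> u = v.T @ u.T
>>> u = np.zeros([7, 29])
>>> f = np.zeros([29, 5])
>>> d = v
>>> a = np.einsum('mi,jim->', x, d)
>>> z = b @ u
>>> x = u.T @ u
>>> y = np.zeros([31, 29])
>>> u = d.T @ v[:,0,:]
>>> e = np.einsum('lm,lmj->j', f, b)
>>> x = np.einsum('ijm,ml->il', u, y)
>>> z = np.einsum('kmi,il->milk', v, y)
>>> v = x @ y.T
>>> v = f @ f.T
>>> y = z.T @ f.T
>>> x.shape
(31, 29)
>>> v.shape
(29, 29)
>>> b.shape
(29, 5, 7)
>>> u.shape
(31, 5, 31)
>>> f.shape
(29, 5)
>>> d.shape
(23, 5, 31)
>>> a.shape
()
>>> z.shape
(5, 31, 29, 23)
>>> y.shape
(23, 29, 31, 29)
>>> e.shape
(7,)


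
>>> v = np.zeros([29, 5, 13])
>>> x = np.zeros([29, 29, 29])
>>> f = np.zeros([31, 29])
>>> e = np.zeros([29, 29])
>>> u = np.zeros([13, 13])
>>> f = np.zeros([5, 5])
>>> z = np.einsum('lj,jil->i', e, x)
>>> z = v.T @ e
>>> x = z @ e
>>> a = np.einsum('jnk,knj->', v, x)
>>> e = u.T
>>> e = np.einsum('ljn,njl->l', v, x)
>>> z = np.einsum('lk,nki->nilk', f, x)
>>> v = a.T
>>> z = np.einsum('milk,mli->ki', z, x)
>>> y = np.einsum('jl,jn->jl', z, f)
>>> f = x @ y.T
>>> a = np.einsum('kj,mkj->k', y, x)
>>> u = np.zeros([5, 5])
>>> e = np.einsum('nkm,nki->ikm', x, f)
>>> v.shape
()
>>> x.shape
(13, 5, 29)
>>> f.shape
(13, 5, 5)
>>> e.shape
(5, 5, 29)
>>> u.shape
(5, 5)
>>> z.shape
(5, 29)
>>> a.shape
(5,)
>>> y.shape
(5, 29)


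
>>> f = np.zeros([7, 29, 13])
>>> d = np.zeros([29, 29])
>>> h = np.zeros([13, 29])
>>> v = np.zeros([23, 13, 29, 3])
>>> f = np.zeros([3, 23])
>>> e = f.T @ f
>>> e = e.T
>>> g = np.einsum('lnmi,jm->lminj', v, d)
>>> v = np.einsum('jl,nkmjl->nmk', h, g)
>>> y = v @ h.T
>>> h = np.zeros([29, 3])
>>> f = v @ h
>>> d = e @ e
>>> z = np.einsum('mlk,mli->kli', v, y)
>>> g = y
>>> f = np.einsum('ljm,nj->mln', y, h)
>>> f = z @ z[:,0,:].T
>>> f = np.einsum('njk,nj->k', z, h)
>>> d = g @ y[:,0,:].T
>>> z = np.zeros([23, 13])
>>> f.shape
(13,)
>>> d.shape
(23, 3, 23)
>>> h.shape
(29, 3)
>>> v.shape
(23, 3, 29)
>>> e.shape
(23, 23)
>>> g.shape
(23, 3, 13)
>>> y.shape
(23, 3, 13)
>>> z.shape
(23, 13)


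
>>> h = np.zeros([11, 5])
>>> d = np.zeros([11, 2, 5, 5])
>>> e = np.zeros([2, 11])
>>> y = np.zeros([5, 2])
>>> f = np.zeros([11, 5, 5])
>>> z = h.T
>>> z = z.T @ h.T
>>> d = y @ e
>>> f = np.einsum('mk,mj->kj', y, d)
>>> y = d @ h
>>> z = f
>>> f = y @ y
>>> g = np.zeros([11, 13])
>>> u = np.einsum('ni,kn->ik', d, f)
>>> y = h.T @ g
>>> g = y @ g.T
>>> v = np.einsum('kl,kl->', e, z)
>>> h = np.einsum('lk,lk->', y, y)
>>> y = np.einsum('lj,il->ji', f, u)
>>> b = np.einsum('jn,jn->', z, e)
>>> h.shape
()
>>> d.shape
(5, 11)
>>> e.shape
(2, 11)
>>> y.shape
(5, 11)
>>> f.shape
(5, 5)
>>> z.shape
(2, 11)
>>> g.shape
(5, 11)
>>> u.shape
(11, 5)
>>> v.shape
()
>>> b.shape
()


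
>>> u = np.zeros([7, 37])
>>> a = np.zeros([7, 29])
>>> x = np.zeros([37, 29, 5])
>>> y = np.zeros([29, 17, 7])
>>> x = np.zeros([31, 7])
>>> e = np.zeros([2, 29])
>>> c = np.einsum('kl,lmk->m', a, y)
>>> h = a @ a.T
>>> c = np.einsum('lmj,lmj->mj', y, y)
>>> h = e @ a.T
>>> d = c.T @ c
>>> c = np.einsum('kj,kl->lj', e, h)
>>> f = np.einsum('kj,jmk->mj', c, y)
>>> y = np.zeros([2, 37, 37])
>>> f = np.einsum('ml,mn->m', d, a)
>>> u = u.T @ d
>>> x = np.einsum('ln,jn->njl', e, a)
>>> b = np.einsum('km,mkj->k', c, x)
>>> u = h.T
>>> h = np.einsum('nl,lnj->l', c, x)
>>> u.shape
(7, 2)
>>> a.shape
(7, 29)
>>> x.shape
(29, 7, 2)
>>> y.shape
(2, 37, 37)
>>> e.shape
(2, 29)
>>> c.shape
(7, 29)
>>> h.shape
(29,)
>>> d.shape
(7, 7)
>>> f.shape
(7,)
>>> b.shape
(7,)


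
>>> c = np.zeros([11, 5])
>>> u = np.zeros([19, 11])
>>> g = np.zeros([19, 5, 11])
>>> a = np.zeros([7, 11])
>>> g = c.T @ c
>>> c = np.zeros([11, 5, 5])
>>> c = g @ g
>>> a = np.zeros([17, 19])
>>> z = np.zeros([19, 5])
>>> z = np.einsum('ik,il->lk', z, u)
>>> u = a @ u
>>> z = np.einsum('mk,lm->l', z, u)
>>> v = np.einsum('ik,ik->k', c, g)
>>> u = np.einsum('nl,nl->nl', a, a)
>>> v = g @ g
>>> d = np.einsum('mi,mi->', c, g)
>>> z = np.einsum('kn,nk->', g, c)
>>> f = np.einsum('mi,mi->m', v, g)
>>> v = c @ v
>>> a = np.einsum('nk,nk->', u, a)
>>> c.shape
(5, 5)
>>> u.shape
(17, 19)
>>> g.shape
(5, 5)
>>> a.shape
()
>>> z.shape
()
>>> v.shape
(5, 5)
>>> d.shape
()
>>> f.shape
(5,)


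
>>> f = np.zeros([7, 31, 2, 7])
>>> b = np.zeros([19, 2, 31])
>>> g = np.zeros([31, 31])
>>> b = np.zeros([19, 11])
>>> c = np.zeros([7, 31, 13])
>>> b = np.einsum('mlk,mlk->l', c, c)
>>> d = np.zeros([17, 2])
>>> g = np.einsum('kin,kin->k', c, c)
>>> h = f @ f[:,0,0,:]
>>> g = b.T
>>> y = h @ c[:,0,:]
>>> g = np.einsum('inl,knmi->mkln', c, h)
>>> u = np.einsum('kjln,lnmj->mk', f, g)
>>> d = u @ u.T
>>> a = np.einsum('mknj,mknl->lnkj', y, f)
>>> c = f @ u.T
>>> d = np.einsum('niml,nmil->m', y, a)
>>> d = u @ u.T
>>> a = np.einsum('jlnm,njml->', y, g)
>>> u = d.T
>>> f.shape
(7, 31, 2, 7)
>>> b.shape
(31,)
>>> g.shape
(2, 7, 13, 31)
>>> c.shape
(7, 31, 2, 13)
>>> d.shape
(13, 13)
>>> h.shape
(7, 31, 2, 7)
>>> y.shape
(7, 31, 2, 13)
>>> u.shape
(13, 13)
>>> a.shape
()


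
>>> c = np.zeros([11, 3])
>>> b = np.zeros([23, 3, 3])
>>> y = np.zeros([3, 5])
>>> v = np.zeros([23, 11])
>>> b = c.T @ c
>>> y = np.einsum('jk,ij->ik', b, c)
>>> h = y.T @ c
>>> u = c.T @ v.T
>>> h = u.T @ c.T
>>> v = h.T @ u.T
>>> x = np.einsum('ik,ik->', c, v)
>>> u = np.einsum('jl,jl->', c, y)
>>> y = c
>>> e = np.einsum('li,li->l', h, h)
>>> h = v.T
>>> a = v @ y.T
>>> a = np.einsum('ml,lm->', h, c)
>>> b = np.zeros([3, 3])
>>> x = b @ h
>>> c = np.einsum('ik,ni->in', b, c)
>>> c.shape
(3, 11)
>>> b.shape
(3, 3)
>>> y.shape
(11, 3)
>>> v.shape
(11, 3)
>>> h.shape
(3, 11)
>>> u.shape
()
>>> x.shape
(3, 11)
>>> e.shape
(23,)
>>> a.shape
()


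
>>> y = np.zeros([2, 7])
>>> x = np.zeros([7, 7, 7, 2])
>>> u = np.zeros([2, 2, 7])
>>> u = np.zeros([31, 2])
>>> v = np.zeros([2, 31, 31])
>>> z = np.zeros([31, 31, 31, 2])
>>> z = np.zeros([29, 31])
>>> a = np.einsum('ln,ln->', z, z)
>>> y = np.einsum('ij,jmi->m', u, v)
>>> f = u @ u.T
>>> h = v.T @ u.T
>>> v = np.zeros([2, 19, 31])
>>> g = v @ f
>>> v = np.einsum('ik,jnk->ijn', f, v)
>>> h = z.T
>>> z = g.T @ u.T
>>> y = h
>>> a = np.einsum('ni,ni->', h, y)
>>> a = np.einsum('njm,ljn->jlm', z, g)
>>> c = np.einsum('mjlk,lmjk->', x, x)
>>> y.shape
(31, 29)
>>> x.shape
(7, 7, 7, 2)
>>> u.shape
(31, 2)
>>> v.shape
(31, 2, 19)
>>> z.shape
(31, 19, 31)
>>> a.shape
(19, 2, 31)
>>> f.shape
(31, 31)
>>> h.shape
(31, 29)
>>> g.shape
(2, 19, 31)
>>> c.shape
()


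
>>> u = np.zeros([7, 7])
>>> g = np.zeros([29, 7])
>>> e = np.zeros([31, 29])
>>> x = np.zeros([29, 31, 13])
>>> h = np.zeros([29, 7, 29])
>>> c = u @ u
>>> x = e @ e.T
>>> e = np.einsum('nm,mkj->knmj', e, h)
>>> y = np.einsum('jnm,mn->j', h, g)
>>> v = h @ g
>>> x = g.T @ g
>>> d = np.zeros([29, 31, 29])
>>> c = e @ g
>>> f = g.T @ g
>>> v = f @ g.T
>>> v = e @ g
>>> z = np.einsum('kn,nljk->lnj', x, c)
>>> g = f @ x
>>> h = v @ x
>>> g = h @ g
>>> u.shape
(7, 7)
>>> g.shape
(7, 31, 29, 7)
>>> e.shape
(7, 31, 29, 29)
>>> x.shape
(7, 7)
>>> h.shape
(7, 31, 29, 7)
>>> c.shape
(7, 31, 29, 7)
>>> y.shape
(29,)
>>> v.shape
(7, 31, 29, 7)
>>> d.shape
(29, 31, 29)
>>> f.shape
(7, 7)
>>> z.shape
(31, 7, 29)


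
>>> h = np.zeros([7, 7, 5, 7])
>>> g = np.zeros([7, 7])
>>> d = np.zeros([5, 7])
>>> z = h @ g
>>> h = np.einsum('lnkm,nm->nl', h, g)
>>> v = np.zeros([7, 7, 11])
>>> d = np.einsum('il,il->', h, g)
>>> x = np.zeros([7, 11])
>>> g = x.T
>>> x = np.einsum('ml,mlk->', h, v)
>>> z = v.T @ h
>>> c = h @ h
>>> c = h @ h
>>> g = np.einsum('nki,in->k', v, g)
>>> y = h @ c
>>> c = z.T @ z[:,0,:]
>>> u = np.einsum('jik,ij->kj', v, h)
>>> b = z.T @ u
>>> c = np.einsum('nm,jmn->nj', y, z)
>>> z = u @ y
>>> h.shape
(7, 7)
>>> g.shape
(7,)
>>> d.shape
()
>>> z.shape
(11, 7)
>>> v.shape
(7, 7, 11)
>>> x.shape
()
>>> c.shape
(7, 11)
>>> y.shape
(7, 7)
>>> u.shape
(11, 7)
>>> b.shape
(7, 7, 7)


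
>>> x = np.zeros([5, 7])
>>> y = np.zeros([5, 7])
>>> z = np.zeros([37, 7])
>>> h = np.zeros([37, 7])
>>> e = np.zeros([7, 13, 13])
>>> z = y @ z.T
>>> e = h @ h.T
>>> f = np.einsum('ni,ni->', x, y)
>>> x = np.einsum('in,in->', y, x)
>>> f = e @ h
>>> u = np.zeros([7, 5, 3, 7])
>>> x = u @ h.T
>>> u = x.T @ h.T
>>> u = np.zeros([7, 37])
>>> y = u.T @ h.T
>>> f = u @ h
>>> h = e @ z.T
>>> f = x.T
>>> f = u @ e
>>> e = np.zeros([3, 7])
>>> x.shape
(7, 5, 3, 37)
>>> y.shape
(37, 37)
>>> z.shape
(5, 37)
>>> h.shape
(37, 5)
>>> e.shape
(3, 7)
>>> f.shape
(7, 37)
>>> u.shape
(7, 37)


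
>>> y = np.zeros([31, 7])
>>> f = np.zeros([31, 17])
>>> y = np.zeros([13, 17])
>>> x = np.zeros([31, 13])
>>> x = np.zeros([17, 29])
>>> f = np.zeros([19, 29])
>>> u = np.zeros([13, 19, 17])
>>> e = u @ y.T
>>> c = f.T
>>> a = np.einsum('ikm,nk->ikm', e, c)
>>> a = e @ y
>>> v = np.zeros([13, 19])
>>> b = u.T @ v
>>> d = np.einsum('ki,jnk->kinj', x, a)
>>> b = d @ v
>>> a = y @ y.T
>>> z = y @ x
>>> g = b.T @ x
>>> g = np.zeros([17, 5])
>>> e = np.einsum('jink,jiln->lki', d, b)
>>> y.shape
(13, 17)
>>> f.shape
(19, 29)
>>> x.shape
(17, 29)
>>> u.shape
(13, 19, 17)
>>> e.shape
(19, 13, 29)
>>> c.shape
(29, 19)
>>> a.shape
(13, 13)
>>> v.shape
(13, 19)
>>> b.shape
(17, 29, 19, 19)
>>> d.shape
(17, 29, 19, 13)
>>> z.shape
(13, 29)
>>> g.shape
(17, 5)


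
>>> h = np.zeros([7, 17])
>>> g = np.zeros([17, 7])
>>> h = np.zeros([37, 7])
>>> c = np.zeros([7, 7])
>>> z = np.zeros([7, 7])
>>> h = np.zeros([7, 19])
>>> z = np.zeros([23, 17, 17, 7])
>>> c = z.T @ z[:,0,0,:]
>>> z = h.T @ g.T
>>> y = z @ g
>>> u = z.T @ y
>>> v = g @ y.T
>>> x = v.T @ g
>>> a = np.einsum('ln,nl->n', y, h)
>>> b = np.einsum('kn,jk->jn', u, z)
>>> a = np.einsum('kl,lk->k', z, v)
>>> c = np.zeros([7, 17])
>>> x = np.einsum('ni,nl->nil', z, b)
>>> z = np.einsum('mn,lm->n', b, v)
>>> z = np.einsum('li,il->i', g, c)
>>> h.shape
(7, 19)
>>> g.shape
(17, 7)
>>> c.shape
(7, 17)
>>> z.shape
(7,)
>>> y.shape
(19, 7)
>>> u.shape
(17, 7)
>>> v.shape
(17, 19)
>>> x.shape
(19, 17, 7)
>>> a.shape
(19,)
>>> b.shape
(19, 7)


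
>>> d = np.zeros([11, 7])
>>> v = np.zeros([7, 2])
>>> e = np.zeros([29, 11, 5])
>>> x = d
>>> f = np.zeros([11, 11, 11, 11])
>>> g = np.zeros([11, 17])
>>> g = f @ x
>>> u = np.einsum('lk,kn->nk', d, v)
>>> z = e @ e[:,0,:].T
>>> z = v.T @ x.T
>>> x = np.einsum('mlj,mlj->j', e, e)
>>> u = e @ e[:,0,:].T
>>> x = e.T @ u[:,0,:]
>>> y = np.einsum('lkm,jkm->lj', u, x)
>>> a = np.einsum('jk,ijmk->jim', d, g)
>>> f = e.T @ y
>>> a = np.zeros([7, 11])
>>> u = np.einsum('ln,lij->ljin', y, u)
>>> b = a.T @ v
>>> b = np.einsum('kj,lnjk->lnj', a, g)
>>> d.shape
(11, 7)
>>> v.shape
(7, 2)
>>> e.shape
(29, 11, 5)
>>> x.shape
(5, 11, 29)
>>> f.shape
(5, 11, 5)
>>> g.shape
(11, 11, 11, 7)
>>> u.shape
(29, 29, 11, 5)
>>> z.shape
(2, 11)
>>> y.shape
(29, 5)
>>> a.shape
(7, 11)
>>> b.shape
(11, 11, 11)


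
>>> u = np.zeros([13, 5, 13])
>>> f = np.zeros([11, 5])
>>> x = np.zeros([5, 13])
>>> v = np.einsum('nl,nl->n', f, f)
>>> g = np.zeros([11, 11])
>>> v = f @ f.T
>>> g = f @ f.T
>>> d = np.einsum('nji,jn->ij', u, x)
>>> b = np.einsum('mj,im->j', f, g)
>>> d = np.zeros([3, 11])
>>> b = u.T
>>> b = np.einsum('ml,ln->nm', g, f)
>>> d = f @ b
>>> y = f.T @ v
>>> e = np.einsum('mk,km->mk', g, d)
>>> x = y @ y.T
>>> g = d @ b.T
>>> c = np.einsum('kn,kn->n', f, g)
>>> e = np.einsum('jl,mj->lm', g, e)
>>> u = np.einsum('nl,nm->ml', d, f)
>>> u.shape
(5, 11)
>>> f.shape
(11, 5)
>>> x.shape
(5, 5)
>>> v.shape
(11, 11)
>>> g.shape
(11, 5)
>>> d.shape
(11, 11)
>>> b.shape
(5, 11)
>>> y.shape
(5, 11)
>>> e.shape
(5, 11)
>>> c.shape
(5,)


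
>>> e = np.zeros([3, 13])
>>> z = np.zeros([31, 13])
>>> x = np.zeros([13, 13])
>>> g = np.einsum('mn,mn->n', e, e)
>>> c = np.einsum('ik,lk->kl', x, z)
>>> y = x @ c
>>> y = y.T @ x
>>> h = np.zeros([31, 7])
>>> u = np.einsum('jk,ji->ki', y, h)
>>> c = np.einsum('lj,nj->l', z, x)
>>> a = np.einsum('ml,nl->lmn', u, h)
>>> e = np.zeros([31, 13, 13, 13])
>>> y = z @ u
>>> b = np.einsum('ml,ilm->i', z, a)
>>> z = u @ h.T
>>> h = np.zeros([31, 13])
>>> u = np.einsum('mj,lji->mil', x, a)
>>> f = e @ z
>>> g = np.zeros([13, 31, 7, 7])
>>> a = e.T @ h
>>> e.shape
(31, 13, 13, 13)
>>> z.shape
(13, 31)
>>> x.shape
(13, 13)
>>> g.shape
(13, 31, 7, 7)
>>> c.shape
(31,)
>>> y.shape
(31, 7)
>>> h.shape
(31, 13)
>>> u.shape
(13, 31, 7)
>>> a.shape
(13, 13, 13, 13)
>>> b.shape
(7,)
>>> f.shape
(31, 13, 13, 31)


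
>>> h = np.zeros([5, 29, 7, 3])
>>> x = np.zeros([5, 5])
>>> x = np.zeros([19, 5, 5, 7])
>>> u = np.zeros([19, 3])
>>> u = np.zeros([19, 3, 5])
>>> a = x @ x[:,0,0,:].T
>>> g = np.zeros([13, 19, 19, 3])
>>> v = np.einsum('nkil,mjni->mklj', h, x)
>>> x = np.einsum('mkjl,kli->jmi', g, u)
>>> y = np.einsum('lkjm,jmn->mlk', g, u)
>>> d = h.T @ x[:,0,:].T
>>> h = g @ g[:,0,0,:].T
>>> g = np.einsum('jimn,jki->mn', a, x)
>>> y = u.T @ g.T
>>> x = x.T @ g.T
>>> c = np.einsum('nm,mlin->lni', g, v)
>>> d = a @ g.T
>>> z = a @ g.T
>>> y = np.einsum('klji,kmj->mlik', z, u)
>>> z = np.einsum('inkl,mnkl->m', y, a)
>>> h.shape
(13, 19, 19, 13)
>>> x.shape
(5, 13, 5)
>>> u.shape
(19, 3, 5)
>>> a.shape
(19, 5, 5, 19)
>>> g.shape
(5, 19)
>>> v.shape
(19, 29, 3, 5)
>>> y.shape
(3, 5, 5, 19)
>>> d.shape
(19, 5, 5, 5)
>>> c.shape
(29, 5, 3)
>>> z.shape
(19,)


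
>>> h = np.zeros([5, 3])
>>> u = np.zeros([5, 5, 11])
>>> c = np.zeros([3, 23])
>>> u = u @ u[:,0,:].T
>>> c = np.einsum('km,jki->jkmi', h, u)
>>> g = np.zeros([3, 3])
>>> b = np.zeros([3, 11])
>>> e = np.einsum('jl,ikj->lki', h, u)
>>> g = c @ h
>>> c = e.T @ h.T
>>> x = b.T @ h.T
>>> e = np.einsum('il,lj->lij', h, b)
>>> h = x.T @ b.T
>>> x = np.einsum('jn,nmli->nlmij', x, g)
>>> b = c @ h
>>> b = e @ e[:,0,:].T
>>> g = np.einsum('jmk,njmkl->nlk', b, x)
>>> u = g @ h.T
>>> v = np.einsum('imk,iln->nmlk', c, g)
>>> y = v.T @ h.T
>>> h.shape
(5, 3)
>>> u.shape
(5, 11, 5)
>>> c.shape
(5, 5, 5)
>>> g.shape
(5, 11, 3)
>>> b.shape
(3, 5, 3)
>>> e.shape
(3, 5, 11)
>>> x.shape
(5, 3, 5, 3, 11)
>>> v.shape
(3, 5, 11, 5)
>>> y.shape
(5, 11, 5, 5)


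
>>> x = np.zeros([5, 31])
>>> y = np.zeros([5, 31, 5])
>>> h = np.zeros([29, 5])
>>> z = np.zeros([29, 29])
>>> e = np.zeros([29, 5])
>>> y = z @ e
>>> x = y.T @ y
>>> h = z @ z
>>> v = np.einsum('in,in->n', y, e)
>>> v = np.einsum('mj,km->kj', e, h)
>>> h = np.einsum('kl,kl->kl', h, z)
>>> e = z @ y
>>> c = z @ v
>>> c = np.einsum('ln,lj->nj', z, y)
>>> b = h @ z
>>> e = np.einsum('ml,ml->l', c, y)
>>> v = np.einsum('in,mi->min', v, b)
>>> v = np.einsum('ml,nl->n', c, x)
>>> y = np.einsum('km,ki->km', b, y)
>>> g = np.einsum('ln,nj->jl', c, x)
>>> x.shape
(5, 5)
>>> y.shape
(29, 29)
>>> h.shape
(29, 29)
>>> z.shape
(29, 29)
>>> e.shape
(5,)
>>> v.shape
(5,)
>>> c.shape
(29, 5)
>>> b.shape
(29, 29)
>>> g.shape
(5, 29)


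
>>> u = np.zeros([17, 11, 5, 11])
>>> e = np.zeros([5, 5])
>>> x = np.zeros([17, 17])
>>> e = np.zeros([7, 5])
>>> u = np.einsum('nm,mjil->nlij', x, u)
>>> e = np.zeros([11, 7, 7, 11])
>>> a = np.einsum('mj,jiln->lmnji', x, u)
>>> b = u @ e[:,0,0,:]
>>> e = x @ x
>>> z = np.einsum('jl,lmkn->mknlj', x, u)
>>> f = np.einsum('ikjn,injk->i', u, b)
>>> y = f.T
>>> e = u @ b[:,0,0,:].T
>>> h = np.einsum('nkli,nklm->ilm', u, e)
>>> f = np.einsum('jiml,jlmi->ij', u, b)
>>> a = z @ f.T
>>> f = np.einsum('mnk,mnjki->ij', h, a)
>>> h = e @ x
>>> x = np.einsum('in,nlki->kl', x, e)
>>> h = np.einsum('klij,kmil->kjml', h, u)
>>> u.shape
(17, 11, 5, 11)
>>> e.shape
(17, 11, 5, 17)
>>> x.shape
(5, 11)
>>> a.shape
(11, 5, 11, 17, 11)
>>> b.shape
(17, 11, 5, 11)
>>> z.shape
(11, 5, 11, 17, 17)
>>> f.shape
(11, 11)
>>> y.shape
(17,)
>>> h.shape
(17, 17, 11, 11)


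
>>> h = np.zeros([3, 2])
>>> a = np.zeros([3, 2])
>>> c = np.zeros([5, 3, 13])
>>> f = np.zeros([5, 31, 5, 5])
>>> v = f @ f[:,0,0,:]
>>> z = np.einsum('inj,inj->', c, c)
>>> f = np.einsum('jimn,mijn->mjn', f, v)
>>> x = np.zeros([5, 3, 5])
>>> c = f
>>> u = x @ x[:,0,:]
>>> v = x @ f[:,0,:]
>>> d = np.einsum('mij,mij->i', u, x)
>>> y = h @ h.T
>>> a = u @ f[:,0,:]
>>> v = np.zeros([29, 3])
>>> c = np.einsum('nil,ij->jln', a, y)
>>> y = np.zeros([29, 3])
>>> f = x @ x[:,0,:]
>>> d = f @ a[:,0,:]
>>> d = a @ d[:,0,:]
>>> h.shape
(3, 2)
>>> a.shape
(5, 3, 5)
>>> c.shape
(3, 5, 5)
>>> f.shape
(5, 3, 5)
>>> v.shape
(29, 3)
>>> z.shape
()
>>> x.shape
(5, 3, 5)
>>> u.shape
(5, 3, 5)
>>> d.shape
(5, 3, 5)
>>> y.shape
(29, 3)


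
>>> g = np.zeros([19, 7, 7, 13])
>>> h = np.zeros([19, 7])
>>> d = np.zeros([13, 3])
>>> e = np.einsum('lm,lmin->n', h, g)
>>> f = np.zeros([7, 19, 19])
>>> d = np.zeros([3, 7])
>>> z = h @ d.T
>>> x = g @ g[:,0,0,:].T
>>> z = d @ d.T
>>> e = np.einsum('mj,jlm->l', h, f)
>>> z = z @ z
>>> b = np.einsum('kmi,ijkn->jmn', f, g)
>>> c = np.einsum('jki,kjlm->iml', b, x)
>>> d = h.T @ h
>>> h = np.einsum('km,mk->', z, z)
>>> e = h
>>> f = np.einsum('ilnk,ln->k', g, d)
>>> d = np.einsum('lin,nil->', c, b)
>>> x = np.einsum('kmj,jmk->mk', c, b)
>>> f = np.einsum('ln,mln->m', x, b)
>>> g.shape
(19, 7, 7, 13)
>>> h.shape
()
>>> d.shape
()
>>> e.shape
()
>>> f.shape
(7,)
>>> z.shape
(3, 3)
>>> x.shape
(19, 13)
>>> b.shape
(7, 19, 13)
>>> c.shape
(13, 19, 7)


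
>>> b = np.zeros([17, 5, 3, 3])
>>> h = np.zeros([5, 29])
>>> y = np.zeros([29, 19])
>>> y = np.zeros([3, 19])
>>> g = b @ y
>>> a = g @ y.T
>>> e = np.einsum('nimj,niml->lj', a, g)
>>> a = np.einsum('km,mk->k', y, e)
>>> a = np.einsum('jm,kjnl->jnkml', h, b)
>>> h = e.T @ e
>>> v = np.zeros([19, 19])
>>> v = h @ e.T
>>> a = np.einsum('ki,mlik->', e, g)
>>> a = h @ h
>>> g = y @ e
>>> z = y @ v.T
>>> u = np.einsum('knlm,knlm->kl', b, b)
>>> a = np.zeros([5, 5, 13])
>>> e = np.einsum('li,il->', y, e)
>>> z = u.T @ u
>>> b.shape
(17, 5, 3, 3)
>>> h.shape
(3, 3)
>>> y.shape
(3, 19)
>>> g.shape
(3, 3)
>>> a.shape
(5, 5, 13)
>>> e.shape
()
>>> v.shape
(3, 19)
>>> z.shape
(3, 3)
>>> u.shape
(17, 3)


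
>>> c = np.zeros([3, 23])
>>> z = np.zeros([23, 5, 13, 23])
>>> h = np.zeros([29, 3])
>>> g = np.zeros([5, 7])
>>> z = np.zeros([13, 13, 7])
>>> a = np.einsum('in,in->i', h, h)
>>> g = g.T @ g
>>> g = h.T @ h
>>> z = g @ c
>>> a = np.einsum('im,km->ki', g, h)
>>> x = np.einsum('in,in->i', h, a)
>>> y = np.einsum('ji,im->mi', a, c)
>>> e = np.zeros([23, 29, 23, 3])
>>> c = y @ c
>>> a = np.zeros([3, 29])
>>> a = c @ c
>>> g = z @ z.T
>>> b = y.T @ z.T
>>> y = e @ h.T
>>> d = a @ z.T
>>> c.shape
(23, 23)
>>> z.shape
(3, 23)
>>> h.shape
(29, 3)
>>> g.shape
(3, 3)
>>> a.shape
(23, 23)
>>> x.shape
(29,)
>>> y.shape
(23, 29, 23, 29)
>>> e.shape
(23, 29, 23, 3)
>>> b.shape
(3, 3)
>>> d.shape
(23, 3)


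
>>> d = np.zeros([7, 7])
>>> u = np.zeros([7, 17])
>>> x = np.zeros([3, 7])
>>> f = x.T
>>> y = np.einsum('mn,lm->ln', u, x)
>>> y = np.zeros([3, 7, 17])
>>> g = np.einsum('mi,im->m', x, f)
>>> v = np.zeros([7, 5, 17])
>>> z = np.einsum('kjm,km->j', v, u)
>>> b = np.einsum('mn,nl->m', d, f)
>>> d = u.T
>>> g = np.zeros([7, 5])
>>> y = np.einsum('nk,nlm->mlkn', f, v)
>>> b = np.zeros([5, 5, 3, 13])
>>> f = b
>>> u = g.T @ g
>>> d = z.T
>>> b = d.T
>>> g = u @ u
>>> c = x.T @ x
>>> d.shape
(5,)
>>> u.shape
(5, 5)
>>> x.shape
(3, 7)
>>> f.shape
(5, 5, 3, 13)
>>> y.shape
(17, 5, 3, 7)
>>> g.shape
(5, 5)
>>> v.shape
(7, 5, 17)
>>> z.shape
(5,)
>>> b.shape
(5,)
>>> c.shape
(7, 7)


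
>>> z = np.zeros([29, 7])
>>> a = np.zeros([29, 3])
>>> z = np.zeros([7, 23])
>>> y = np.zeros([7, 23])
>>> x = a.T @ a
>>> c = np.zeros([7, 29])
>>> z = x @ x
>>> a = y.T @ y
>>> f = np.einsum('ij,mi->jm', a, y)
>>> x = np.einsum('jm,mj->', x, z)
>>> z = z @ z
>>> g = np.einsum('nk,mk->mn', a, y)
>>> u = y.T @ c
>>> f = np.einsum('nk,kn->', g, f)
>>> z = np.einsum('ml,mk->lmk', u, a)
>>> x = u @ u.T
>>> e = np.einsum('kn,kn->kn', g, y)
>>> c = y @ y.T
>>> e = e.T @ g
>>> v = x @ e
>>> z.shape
(29, 23, 23)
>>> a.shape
(23, 23)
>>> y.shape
(7, 23)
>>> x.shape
(23, 23)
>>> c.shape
(7, 7)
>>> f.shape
()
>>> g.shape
(7, 23)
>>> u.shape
(23, 29)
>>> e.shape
(23, 23)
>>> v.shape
(23, 23)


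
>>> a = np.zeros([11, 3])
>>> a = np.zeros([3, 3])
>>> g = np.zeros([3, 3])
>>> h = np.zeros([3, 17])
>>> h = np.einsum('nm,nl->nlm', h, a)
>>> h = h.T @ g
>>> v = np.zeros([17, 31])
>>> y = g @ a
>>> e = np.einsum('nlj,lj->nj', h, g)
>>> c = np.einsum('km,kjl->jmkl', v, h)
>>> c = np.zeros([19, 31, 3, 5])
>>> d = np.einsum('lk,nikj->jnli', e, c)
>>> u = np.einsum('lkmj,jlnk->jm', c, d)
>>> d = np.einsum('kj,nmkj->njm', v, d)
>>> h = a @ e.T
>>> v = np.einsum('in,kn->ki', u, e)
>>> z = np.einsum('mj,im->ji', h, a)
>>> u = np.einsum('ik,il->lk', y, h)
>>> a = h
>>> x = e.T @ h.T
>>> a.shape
(3, 17)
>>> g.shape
(3, 3)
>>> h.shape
(3, 17)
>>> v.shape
(17, 5)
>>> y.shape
(3, 3)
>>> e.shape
(17, 3)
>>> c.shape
(19, 31, 3, 5)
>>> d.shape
(5, 31, 19)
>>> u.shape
(17, 3)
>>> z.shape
(17, 3)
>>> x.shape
(3, 3)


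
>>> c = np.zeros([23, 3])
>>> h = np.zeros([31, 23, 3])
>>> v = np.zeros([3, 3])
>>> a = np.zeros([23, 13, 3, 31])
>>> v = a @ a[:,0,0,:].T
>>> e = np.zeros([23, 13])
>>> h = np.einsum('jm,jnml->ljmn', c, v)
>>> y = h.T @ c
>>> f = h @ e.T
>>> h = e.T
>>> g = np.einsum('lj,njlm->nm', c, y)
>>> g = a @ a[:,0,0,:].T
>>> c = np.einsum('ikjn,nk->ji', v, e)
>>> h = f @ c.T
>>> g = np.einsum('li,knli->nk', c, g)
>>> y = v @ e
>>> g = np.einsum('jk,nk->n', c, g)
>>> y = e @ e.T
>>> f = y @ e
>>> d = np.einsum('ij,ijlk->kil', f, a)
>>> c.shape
(3, 23)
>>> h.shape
(23, 23, 3, 3)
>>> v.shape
(23, 13, 3, 23)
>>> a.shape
(23, 13, 3, 31)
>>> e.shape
(23, 13)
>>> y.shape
(23, 23)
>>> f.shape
(23, 13)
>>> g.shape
(13,)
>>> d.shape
(31, 23, 3)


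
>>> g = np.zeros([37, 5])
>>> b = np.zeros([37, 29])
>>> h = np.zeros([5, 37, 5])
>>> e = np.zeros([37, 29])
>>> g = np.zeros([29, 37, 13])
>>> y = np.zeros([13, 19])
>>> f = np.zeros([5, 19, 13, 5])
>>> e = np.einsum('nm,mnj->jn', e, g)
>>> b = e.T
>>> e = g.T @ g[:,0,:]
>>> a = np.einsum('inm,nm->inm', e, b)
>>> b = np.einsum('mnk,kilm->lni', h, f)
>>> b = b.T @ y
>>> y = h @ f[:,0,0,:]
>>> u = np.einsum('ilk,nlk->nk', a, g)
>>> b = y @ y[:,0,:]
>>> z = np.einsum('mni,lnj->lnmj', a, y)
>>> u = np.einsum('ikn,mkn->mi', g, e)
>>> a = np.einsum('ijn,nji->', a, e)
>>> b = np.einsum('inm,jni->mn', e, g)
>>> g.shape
(29, 37, 13)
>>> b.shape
(13, 37)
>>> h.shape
(5, 37, 5)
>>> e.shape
(13, 37, 13)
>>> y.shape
(5, 37, 5)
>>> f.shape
(5, 19, 13, 5)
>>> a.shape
()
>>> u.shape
(13, 29)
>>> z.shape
(5, 37, 13, 5)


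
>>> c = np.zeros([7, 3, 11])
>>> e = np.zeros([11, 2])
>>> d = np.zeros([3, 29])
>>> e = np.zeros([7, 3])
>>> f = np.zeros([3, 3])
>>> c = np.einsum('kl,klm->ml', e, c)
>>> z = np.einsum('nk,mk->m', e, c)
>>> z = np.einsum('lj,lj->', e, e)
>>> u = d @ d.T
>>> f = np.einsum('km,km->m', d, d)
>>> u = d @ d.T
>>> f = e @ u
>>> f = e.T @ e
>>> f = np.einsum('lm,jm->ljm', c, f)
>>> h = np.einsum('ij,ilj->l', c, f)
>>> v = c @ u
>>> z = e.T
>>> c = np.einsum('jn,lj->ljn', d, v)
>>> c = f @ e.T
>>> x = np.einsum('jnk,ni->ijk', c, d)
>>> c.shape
(11, 3, 7)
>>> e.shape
(7, 3)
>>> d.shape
(3, 29)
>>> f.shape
(11, 3, 3)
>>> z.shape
(3, 7)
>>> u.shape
(3, 3)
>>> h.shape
(3,)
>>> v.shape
(11, 3)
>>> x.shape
(29, 11, 7)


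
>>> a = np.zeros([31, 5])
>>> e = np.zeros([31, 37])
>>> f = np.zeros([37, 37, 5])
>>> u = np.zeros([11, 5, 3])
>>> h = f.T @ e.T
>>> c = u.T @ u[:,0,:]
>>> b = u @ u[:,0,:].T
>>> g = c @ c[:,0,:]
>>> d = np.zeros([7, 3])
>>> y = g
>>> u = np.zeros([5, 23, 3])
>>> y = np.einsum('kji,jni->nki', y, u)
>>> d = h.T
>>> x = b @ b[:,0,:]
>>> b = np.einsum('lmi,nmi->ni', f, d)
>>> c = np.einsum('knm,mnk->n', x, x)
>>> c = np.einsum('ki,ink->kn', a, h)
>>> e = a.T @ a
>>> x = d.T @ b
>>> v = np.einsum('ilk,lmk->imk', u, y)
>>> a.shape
(31, 5)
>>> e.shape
(5, 5)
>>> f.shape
(37, 37, 5)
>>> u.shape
(5, 23, 3)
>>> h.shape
(5, 37, 31)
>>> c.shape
(31, 37)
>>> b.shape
(31, 5)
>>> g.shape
(3, 5, 3)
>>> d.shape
(31, 37, 5)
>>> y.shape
(23, 3, 3)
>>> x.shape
(5, 37, 5)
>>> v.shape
(5, 3, 3)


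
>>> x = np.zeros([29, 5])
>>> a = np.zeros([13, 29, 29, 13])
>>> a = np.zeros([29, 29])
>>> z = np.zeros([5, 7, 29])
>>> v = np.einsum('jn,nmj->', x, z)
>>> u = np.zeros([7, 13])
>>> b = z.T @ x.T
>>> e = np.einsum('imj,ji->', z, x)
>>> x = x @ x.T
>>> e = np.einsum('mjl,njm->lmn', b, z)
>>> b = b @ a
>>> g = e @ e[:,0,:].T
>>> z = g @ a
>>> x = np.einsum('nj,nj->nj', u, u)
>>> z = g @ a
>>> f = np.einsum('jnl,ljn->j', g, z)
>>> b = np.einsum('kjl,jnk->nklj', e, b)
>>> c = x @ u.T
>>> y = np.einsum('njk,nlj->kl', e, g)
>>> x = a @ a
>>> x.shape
(29, 29)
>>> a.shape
(29, 29)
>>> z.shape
(29, 29, 29)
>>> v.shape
()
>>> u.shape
(7, 13)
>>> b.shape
(7, 29, 5, 29)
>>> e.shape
(29, 29, 5)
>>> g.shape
(29, 29, 29)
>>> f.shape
(29,)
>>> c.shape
(7, 7)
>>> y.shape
(5, 29)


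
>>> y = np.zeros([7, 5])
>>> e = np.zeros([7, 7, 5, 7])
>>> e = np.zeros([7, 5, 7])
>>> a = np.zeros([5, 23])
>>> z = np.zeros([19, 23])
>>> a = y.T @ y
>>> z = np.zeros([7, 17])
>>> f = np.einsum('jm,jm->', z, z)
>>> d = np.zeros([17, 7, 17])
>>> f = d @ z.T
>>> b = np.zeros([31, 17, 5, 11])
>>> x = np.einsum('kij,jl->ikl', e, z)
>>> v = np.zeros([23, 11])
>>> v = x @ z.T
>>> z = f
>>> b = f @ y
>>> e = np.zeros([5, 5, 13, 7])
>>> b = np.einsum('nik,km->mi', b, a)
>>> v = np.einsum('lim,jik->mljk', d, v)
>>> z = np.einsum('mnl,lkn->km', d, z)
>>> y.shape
(7, 5)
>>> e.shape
(5, 5, 13, 7)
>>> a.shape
(5, 5)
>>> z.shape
(7, 17)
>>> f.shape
(17, 7, 7)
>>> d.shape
(17, 7, 17)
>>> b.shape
(5, 7)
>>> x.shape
(5, 7, 17)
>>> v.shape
(17, 17, 5, 7)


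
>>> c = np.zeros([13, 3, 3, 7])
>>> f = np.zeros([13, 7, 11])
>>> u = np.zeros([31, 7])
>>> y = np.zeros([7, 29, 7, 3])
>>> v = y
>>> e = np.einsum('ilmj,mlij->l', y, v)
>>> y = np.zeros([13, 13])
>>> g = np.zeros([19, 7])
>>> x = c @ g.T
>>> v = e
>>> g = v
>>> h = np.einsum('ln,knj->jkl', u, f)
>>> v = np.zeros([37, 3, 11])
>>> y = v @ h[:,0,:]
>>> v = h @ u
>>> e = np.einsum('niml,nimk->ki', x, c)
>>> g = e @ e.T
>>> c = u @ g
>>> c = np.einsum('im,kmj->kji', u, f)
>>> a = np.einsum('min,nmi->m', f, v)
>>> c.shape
(13, 11, 31)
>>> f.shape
(13, 7, 11)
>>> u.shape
(31, 7)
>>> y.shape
(37, 3, 31)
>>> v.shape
(11, 13, 7)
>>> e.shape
(7, 3)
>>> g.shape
(7, 7)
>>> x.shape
(13, 3, 3, 19)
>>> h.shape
(11, 13, 31)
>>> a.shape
(13,)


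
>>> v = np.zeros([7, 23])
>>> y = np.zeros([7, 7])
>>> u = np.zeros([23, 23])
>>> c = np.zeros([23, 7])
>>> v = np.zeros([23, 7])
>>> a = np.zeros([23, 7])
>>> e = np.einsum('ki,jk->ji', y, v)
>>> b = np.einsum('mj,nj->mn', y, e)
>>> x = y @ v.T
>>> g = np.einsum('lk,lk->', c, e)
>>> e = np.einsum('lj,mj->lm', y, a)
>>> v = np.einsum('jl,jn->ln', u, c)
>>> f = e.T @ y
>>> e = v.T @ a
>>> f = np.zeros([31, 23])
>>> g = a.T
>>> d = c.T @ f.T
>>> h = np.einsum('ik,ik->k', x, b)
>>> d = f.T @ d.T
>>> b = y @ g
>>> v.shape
(23, 7)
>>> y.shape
(7, 7)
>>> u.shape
(23, 23)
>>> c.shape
(23, 7)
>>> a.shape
(23, 7)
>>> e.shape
(7, 7)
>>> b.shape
(7, 23)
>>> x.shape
(7, 23)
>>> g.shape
(7, 23)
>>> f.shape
(31, 23)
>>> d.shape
(23, 7)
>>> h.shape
(23,)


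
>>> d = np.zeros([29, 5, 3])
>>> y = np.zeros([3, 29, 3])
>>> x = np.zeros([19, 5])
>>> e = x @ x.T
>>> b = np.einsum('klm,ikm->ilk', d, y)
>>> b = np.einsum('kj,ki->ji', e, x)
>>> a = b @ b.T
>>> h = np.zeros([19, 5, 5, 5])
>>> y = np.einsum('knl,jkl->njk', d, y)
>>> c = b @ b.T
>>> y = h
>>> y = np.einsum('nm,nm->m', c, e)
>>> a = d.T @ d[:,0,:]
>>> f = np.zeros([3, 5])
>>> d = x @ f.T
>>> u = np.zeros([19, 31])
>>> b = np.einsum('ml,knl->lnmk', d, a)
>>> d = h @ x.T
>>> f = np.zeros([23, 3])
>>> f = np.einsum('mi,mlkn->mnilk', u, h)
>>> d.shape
(19, 5, 5, 19)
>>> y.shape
(19,)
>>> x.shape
(19, 5)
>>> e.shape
(19, 19)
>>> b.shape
(3, 5, 19, 3)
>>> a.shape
(3, 5, 3)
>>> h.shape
(19, 5, 5, 5)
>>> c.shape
(19, 19)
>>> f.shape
(19, 5, 31, 5, 5)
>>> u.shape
(19, 31)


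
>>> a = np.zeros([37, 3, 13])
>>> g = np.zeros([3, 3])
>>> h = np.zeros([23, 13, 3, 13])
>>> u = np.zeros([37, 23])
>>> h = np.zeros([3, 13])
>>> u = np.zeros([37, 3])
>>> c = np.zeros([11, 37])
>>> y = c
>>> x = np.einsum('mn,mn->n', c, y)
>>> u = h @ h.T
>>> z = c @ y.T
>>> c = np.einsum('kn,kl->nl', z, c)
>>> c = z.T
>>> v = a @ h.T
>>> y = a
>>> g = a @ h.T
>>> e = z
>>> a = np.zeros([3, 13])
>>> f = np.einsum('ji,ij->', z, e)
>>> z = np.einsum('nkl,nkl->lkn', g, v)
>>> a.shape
(3, 13)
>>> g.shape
(37, 3, 3)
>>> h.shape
(3, 13)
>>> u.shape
(3, 3)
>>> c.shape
(11, 11)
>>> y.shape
(37, 3, 13)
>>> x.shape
(37,)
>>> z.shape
(3, 3, 37)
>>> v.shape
(37, 3, 3)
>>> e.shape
(11, 11)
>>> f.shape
()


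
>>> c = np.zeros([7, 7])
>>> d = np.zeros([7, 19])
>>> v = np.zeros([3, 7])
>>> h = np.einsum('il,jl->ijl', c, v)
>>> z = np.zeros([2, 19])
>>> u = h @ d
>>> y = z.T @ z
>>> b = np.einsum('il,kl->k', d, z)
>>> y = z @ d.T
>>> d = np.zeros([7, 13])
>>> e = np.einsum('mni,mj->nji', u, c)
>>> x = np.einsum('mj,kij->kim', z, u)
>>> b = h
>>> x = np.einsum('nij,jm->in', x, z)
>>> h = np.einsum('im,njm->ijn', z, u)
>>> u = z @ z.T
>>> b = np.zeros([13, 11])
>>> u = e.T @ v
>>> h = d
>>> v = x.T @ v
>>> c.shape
(7, 7)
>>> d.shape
(7, 13)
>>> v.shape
(7, 7)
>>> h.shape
(7, 13)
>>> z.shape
(2, 19)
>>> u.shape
(19, 7, 7)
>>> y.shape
(2, 7)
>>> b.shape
(13, 11)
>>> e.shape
(3, 7, 19)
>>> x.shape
(3, 7)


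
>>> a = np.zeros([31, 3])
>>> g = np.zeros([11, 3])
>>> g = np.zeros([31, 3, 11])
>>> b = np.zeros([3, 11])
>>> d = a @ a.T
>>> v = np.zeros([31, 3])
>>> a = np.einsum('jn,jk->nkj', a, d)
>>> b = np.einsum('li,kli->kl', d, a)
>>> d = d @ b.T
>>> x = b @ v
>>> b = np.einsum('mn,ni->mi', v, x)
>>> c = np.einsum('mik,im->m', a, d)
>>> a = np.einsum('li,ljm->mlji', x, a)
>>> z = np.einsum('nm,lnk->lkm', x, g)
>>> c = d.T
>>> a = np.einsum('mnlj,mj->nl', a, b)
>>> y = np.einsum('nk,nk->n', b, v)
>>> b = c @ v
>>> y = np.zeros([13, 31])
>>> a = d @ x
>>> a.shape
(31, 3)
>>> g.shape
(31, 3, 11)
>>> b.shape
(3, 3)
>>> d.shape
(31, 3)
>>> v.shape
(31, 3)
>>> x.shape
(3, 3)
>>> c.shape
(3, 31)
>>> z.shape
(31, 11, 3)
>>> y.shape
(13, 31)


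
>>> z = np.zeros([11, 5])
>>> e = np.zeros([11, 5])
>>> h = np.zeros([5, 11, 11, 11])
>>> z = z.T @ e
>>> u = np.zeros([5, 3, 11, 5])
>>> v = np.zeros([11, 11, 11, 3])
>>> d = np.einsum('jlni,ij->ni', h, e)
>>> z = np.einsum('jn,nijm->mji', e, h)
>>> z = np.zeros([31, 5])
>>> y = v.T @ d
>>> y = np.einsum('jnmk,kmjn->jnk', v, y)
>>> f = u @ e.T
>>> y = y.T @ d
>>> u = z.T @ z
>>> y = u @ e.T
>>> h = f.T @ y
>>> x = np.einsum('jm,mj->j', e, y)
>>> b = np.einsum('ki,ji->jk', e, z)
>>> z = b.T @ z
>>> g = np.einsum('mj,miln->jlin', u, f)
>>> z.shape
(11, 5)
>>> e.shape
(11, 5)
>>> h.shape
(11, 11, 3, 11)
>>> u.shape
(5, 5)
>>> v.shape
(11, 11, 11, 3)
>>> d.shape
(11, 11)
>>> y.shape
(5, 11)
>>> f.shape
(5, 3, 11, 11)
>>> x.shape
(11,)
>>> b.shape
(31, 11)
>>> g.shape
(5, 11, 3, 11)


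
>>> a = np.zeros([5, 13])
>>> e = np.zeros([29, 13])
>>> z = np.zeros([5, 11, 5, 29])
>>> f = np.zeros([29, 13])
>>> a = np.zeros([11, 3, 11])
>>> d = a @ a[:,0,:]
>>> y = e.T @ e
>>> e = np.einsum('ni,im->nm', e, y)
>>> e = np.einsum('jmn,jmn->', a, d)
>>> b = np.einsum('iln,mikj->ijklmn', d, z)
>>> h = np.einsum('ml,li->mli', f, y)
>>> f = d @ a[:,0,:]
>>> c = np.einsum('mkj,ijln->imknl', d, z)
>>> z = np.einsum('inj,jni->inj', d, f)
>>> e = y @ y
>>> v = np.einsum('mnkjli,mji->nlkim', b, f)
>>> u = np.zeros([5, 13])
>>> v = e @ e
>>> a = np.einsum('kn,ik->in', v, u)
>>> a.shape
(5, 13)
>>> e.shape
(13, 13)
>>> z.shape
(11, 3, 11)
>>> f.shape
(11, 3, 11)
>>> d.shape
(11, 3, 11)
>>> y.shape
(13, 13)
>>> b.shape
(11, 29, 5, 3, 5, 11)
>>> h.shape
(29, 13, 13)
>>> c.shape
(5, 11, 3, 29, 5)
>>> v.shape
(13, 13)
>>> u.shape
(5, 13)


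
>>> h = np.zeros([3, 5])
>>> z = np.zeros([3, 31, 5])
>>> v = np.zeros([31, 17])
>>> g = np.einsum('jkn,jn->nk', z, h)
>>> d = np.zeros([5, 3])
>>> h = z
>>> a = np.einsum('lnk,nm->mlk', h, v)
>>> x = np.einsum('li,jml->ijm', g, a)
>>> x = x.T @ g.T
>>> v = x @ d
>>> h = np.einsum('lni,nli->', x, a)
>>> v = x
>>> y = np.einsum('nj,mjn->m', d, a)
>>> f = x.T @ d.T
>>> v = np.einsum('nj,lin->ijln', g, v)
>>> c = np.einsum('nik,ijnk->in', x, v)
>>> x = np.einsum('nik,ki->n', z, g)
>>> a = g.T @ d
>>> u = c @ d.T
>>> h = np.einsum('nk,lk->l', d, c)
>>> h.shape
(17,)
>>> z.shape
(3, 31, 5)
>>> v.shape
(17, 31, 3, 5)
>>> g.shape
(5, 31)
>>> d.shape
(5, 3)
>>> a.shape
(31, 3)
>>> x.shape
(3,)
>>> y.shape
(17,)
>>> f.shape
(5, 17, 5)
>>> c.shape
(17, 3)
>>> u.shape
(17, 5)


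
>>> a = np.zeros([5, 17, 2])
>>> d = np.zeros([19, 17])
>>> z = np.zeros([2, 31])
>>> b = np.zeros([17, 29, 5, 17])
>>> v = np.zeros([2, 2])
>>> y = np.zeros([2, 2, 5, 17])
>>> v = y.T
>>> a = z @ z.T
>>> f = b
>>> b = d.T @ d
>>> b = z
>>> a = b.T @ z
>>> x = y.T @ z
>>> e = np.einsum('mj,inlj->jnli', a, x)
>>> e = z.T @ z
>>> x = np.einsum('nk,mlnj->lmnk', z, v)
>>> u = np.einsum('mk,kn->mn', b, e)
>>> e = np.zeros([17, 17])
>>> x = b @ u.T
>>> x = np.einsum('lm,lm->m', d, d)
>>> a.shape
(31, 31)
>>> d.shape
(19, 17)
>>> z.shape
(2, 31)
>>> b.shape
(2, 31)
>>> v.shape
(17, 5, 2, 2)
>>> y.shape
(2, 2, 5, 17)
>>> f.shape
(17, 29, 5, 17)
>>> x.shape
(17,)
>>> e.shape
(17, 17)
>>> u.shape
(2, 31)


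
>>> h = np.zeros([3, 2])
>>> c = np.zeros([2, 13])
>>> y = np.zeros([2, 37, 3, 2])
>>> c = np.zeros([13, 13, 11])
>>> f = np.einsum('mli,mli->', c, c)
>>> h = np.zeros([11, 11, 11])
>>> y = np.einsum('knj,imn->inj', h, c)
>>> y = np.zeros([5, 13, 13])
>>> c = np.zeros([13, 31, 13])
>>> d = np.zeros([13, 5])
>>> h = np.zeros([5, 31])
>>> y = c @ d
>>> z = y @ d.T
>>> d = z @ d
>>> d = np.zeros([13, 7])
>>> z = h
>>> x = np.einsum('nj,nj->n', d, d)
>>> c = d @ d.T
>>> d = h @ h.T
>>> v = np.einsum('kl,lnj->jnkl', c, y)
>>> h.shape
(5, 31)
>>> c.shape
(13, 13)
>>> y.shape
(13, 31, 5)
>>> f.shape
()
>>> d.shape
(5, 5)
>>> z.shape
(5, 31)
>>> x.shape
(13,)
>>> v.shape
(5, 31, 13, 13)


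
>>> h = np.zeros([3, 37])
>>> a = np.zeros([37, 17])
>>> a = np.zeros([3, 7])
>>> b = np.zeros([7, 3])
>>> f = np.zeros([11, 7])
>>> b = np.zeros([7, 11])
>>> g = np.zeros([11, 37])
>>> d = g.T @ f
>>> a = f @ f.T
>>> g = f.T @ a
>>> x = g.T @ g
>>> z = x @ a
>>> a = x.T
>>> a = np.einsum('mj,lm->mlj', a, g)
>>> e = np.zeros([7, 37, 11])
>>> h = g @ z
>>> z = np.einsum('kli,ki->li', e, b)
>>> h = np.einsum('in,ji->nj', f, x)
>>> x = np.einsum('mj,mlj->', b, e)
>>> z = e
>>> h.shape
(7, 11)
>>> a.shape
(11, 7, 11)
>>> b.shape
(7, 11)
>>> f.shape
(11, 7)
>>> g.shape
(7, 11)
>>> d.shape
(37, 7)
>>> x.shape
()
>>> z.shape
(7, 37, 11)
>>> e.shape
(7, 37, 11)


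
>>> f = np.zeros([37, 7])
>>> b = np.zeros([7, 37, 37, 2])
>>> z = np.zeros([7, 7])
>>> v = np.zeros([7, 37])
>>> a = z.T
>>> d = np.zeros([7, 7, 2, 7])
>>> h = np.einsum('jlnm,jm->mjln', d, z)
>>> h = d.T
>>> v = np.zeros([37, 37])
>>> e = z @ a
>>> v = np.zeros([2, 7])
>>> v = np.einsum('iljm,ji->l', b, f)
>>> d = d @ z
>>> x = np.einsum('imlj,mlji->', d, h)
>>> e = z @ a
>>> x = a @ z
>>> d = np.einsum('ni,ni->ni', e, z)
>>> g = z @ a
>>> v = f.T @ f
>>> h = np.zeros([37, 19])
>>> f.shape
(37, 7)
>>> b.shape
(7, 37, 37, 2)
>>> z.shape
(7, 7)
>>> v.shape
(7, 7)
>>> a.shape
(7, 7)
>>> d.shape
(7, 7)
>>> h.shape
(37, 19)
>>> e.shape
(7, 7)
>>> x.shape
(7, 7)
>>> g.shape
(7, 7)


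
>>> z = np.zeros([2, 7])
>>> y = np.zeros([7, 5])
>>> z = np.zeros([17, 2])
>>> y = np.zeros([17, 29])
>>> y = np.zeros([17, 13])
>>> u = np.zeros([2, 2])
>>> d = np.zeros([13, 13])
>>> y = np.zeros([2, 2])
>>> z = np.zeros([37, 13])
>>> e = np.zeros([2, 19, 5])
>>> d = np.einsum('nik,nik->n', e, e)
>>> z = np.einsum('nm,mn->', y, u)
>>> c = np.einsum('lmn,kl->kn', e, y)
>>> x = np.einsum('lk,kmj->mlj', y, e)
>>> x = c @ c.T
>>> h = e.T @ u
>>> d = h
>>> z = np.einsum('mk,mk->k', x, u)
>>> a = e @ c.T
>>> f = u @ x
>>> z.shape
(2,)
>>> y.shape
(2, 2)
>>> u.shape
(2, 2)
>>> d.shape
(5, 19, 2)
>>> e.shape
(2, 19, 5)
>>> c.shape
(2, 5)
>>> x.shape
(2, 2)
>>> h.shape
(5, 19, 2)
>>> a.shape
(2, 19, 2)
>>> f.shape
(2, 2)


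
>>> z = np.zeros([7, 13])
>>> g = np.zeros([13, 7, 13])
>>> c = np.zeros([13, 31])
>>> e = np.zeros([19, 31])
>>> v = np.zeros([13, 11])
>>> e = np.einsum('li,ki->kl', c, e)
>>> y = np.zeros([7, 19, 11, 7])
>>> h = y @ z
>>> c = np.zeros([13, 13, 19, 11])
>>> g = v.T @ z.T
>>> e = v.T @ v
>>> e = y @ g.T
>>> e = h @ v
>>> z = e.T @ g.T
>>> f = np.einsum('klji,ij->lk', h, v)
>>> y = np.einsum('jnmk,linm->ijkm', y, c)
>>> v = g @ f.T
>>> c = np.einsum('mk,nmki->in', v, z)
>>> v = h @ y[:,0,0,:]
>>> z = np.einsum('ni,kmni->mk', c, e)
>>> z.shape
(19, 7)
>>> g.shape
(11, 7)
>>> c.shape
(11, 11)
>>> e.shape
(7, 19, 11, 11)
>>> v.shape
(7, 19, 11, 11)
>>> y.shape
(13, 7, 7, 11)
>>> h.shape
(7, 19, 11, 13)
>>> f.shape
(19, 7)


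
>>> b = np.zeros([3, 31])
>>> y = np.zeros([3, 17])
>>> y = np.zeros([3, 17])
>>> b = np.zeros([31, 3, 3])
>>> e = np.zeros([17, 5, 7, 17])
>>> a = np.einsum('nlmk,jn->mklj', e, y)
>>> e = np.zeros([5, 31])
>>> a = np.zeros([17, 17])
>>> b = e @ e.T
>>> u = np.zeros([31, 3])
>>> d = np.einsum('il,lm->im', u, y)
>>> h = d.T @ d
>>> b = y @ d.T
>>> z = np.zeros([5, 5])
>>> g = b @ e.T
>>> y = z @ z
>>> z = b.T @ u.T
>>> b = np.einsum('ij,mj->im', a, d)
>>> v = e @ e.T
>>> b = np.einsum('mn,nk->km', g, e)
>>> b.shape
(31, 3)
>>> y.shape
(5, 5)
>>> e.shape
(5, 31)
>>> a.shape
(17, 17)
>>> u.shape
(31, 3)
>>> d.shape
(31, 17)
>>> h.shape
(17, 17)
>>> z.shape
(31, 31)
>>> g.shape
(3, 5)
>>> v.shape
(5, 5)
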